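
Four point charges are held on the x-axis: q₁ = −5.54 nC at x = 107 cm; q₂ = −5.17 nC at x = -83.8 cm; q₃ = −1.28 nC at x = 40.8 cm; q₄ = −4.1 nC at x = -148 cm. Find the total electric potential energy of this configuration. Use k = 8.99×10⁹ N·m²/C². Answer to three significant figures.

The work to assemble the configuration equals its total potential energy, U = Σ kqᵢqⱼ/rᵢⱼ over all pairs.
Pair separations: r₁₂ = 1.91 m, r₁₃ = 0.662 m, r₁₄ = 2.55 m, r₂₃ = 1.25 m, r₂₄ = 0.642 m, r₃₄ = 1.89 m.
Summing all 6 pair terms gives U = 6.81×10⁻⁷ J.

6.81×10⁻⁷ J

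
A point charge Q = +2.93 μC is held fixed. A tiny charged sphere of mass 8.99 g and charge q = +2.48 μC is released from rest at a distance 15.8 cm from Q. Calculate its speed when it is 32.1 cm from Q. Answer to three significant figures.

Only the electrostatic force acts, so mechanical energy is conserved: ½mv² = U₁ − U₂ = kQq(1/r₁ − 1/r₂).
U₁ − U₂ = (8.99×10⁹ N·m²/C²)(2.93×10⁻⁶ C)(2.48×10⁻⁶ C)(1/0.158 − 1/0.321) = 0.210 J.
v = √(2·0.210/8.99×10⁻³) = 6.83 m/s.

6.83 m/s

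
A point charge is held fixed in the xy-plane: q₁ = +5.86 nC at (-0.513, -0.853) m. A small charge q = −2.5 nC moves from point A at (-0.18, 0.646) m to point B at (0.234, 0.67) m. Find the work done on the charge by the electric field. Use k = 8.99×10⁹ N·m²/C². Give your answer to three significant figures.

The work done by the electric force is W_field = −ΔU = −q(V_B − V_A) = q(V_A − V_B).
At A: distance to the source charge is 1.54 m; V_A = kq₁/r = 34.3 V.
At B: distance to the source charge is 1.70 m; V_B = kq₁/r = 31.1 V.
ΔV = V_B − V_A = -3.25 V.
W_field = −qΔV = −(-2.50×10⁻⁹ C)(-3.25 V) = -8.13×10⁻⁹ J.

-8.13×10⁻⁹ J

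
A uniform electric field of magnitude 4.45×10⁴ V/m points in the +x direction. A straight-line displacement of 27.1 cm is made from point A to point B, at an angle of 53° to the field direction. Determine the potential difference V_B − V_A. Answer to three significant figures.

Only the component of displacement along E changes the potential: ΔV = −E·d·cosθ.
ΔV = −(4.45×10⁴ V/m)(0.271 m)cos53° = -7260 V.

-7260 V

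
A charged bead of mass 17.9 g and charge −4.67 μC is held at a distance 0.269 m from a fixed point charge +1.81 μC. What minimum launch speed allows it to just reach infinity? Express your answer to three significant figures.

To just escape, total mechanical energy must reach zero at infinity: ½mv²_min + U = 0, so ½mv²_min = −U = |kQq|/r.
|U| = |kQq|/r = (8.99×10⁹ N·m²/C²)(1.81×10⁻⁶)(4.67×10⁻⁶)/(0.269) = 0.282 J.
v_min = √(2|U|/m) = √(2·0.282/0.0179) = 5.62 m/s.

5.62 m/s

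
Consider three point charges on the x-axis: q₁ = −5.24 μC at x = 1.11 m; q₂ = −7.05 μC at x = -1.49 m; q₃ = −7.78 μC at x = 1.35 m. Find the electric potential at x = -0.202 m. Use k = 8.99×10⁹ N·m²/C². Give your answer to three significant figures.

-1.30×10⁵ V

Electric potential is a scalar, so the contributions from each charge add algebraically: V = Σ kqᵢ/rᵢ.
Distances from the field point to each charge: r₁ = 1.31 m, r₂ = 1.29 m, r₃ = 1.55 m.
V = k[(-5.24×10⁻⁶)/(1.31) + (-7.05×10⁻⁶)/(1.29) + (-7.78×10⁻⁶)/(1.55)] = -1.30×10⁵ V.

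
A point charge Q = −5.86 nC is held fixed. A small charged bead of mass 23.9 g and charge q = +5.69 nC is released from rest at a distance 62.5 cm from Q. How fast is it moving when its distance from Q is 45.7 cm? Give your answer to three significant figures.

3.84×10⁻³ m/s

Only the electrostatic force acts, so mechanical energy is conserved: ½mv² = U₁ − U₂ = kQq(1/r₁ − 1/r₂).
U₁ − U₂ = (8.99×10⁹ N·m²/C²)(-5.86×10⁻⁹ C)(5.69×10⁻⁹ C)(1/0.625 − 1/0.457) = 1.76×10⁻⁷ J.
v = √(2·1.76×10⁻⁷/0.0239) = 3.84×10⁻³ m/s.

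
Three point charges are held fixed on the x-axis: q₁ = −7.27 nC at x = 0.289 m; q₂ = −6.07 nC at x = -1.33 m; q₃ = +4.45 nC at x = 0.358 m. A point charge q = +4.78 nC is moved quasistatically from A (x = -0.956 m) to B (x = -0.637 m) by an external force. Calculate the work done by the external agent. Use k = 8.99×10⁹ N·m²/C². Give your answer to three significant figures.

2.81×10⁻⁷ J

For quasistatic motion the external work equals the change in potential energy: W_ext = qΔV = q(V_B − V_A).
At A: distances to the source charges are 1.24 m, 0.374 m, 1.31 m; V_A = Σ kqᵢ/rᵢ = -168 V.
At B: distances to the source charges are 0.926 m, 0.693 m, 0.995 m; V_B = Σ kqᵢ/rᵢ = -109 V.
ΔV = V_B − V_A = 58.8 V.
W_ext = qΔV = (4.78×10⁻⁹ C)(58.8 V) = 2.81×10⁻⁷ J.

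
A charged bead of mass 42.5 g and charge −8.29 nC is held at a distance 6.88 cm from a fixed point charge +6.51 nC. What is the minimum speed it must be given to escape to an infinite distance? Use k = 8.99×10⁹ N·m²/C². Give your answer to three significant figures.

To just escape, total mechanical energy must reach zero at infinity: ½mv²_min + U = 0, so ½mv²_min = −U = |kQq|/r.
|U| = |kQq|/r = (8.99×10⁹ N·m²/C²)(6.51×10⁻⁹)(8.29×10⁻⁹)/(0.0688) = 7.05×10⁻⁶ J.
v_min = √(2|U|/m) = √(2·7.05×10⁻⁶/0.0425) = 0.0182 m/s.

0.0182 m/s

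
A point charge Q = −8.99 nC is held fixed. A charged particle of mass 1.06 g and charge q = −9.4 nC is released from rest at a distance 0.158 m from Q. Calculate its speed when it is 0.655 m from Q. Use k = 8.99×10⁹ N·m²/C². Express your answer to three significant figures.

Only the electrostatic force acts, so mechanical energy is conserved: ½mv² = U₁ − U₂ = kQq(1/r₁ − 1/r₂).
U₁ − U₂ = (8.99×10⁹ N·m²/C²)(-8.99×10⁻⁹ C)(-9.40×10⁻⁹ C)(1/0.158 − 1/0.655) = 3.65×10⁻⁶ J.
v = √(2·3.65×10⁻⁶/1.06×10⁻³) = 0.0830 m/s.

0.0830 m/s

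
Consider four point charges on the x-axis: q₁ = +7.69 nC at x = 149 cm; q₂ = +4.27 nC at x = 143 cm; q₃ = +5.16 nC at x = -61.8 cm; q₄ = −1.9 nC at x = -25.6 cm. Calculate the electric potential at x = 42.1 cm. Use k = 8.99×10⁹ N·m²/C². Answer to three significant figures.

Electric potential is a scalar, so the contributions from each charge add algebraically: V = Σ kqᵢ/rᵢ.
Distances from the field point to each charge: r₁ = 1.07 m, r₂ = 1.01 m, r₃ = 1.04 m, r₄ = 0.677 m.
V = k[(7.69×10⁻⁹)/(1.07) + (4.27×10⁻⁹)/(1.01) + (5.16×10⁻⁹)/(1.04) + (-1.90×10⁻⁹)/(0.677)] = 122 V.

122 V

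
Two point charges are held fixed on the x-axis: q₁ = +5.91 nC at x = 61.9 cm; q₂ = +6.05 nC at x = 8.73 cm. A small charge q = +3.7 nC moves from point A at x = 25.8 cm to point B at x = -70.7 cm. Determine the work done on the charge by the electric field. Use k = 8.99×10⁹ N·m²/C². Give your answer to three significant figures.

The work done by the electric force is W_field = −ΔU = −q(V_B − V_A) = q(V_A − V_B).
At A: distances to the source charges are 0.361 m, 0.171 m; V_A = Σ kqᵢ/rᵢ = 466 V.
At B: distances to the source charges are 1.33 m, 0.794 m; V_B = Σ kqᵢ/rᵢ = 109 V.
ΔV = V_B − V_A = -357 V.
W_field = −qΔV = −(3.70×10⁻⁹ C)(-357 V) = 1.32×10⁻⁶ J.

1.32×10⁻⁶ J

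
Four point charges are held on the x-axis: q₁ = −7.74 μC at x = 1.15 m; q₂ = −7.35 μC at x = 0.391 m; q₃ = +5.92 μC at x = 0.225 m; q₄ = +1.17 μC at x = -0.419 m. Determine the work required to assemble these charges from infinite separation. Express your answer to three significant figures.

-2.18 J

The assembly work is the sum of pairwise potential energies, U = Σ_{i<j} kqᵢqⱼ/rᵢⱼ.
Pair separations: r₁₂ = 0.759 m, r₁₃ = 0.925 m, r₁₄ = 1.57 m, r₂₃ = 0.166 m, r₂₄ = 0.810 m, r₃₄ = 0.644 m.
Summing all 6 pair terms gives U = -2.18 J.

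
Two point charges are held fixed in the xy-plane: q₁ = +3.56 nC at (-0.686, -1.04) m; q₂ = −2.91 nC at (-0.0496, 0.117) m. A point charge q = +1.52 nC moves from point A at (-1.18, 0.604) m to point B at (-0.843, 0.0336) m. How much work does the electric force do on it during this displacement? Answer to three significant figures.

The work done by the electric force is W_field = −ΔU = −q(V_B − V_A) = q(V_A − V_B).
At A: distances to the source charges are 1.72 m, 1.23 m; V_A = Σ kqᵢ/rᵢ = -2.61 V.
At B: distances to the source charges are 1.09 m, 0.798 m; V_B = Σ kqᵢ/rᵢ = -3.30 V.
ΔV = V_B − V_A = -0.685 V.
W_field = −qΔV = −(1.52×10⁻⁹ C)(-0.685 V) = 1.04×10⁻⁹ J.

1.04×10⁻⁹ J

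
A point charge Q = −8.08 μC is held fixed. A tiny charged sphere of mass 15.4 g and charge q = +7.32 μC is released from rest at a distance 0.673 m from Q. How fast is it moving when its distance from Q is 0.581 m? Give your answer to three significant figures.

Only the electrostatic force acts, so mechanical energy is conserved: ½mv² = U₁ − U₂ = kQq(1/r₁ − 1/r₂).
U₁ − U₂ = (8.99×10⁹ N·m²/C²)(-8.08×10⁻⁶ C)(7.32×10⁻⁶ C)(1/0.673 − 1/0.581) = 0.125 J.
v = √(2·0.125/0.0154) = 4.03 m/s.

4.03 m/s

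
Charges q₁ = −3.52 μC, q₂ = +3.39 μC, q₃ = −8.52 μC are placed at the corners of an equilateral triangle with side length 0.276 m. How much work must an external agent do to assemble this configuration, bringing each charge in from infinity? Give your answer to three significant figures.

-0.353 J

The assembly work is the sum of pairwise potential energies, U = Σ_{i<j} kqᵢqⱼ/rᵢⱼ.
All three pair separations equal the side length, 0.276 m.
U = (-0.389) + (0.977) + (-0.941) = -0.353 J.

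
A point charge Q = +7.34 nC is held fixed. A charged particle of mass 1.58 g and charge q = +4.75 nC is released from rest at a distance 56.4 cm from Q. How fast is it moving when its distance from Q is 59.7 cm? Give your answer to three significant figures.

Only the electrostatic force acts, so mechanical energy is conserved: ½mv² = U₁ − U₂ = kQq(1/r₁ − 1/r₂).
U₁ − U₂ = (8.99×10⁹ N·m²/C²)(7.34×10⁻⁹ C)(4.75×10⁻⁹ C)(1/0.564 − 1/0.597) = 3.07×10⁻⁸ J.
v = √(2·3.07×10⁻⁸/1.58×10⁻³) = 6.24×10⁻³ m/s.

6.24×10⁻³ m/s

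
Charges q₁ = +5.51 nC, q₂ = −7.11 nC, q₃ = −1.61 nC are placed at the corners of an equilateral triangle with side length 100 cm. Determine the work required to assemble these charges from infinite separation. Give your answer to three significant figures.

-3.29×10⁻⁷ J

The work to assemble the configuration equals its total potential energy, U = Σ kqᵢqⱼ/rᵢⱼ over all pairs.
All three pair separations equal the side length, 1.00 m.
U = (-3.52×10⁻⁷) + (-7.98×10⁻⁸) + (1.03×10⁻⁷) = -3.29×10⁻⁷ J.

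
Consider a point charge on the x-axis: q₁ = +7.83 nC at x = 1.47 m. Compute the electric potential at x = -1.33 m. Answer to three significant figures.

Electric potential is a scalar, so the contributions from each charge add algebraically: V = Σ kqᵢ/rᵢ.
V = k[(7.83×10⁻⁹)/(2.80)] = 25.1 V.

25.1 V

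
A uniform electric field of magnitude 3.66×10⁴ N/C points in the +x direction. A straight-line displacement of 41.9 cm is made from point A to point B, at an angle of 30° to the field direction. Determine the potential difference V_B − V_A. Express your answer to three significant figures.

-1.33×10⁴ V

Only the component of displacement along E changes the potential: ΔV = −E·d·cosθ.
ΔV = −(3.66×10⁴ V/m)(0.419 m)cos30° = -1.33×10⁴ V.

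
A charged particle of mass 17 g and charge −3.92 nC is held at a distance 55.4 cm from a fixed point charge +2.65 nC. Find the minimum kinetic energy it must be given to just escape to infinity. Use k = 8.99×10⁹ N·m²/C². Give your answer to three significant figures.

To just escape, total mechanical energy must reach zero at infinity: ½mv²_min + U = 0, so ½mv²_min = −U = |kQq|/r.
|U| = |kQq|/r = (8.99×10⁹ N·m²/C²)(2.65×10⁻⁹)(3.92×10⁻⁹)/(0.554) = 1.69×10⁻⁷ J.

1.69×10⁻⁷ J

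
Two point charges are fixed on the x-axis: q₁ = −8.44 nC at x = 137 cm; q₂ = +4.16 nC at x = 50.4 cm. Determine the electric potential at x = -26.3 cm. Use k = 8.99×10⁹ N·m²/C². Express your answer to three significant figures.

Electric potential is a scalar, so the contributions from each charge add algebraically: V = Σ kqᵢ/rᵢ.
Distances from the field point to each charge: r₁ = 1.63 m, r₂ = 0.767 m.
V = k[(-8.44×10⁻⁹)/(1.63) + (4.16×10⁻⁹)/(0.767)] = 2.30 V.

2.30 V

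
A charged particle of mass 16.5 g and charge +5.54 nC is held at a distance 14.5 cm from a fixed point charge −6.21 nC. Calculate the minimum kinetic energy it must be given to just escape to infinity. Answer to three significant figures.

2.13×10⁻⁶ J

To just escape, total mechanical energy must reach zero at infinity: ½mv²_min + U = 0, so ½mv²_min = −U = |kQq|/r.
|U| = |kQq|/r = (8.99×10⁹ N·m²/C²)(6.21×10⁻⁹)(5.54×10⁻⁹)/(0.145) = 2.13×10⁻⁶ J.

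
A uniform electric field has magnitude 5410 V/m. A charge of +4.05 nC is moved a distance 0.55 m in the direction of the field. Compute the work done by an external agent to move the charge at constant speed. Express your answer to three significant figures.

The potential change for a displacement 0.55 m in the direction of the field is ΔV = −Ed = -2980 V.
W_ext = qΔV = -1.21×10⁻⁵ J.

-1.21×10⁻⁵ J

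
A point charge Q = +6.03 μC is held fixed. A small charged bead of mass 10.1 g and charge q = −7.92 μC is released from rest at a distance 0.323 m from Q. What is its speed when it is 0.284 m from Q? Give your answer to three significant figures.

6.01 m/s

Only the electrostatic force acts, so mechanical energy is conserved: ½mv² = U₁ − U₂ = kQq(1/r₁ − 1/r₂).
U₁ − U₂ = (8.99×10⁹ N·m²/C²)(6.03×10⁻⁶ C)(-7.92×10⁻⁶ C)(1/0.323 − 1/0.284) = 0.183 J.
v = √(2·0.183/0.0101) = 6.01 m/s.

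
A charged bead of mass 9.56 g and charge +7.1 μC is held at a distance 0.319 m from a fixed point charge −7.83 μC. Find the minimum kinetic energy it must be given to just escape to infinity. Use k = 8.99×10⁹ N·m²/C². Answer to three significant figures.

1.57 J

To just escape, total mechanical energy must reach zero at infinity: ½mv²_min + U = 0, so ½mv²_min = −U = |kQq|/r.
|U| = |kQq|/r = (8.99×10⁹ N·m²/C²)(7.83×10⁻⁶)(7.10×10⁻⁶)/(0.319) = 1.57 J.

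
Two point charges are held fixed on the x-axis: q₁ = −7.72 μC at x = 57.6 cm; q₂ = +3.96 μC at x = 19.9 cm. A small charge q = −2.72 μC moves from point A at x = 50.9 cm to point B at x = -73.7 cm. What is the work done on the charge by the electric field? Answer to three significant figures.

2.46 J

The work done by the electric force is W_field = −ΔU = −q(V_B − V_A) = q(V_A − V_B).
At A: distances to the source charges are 0.0670 m, 0.310 m; V_A = Σ kqᵢ/rᵢ = -9.21×10⁵ V.
At B: distances to the source charges are 1.31 m, 0.936 m; V_B = Σ kqᵢ/rᵢ = -1.48×10⁴ V.
ΔV = V_B − V_A = 9.06×10⁵ V.
W_field = −qΔV = −(-2.72×10⁻⁶ C)(9.06×10⁵ V) = 2.46 J.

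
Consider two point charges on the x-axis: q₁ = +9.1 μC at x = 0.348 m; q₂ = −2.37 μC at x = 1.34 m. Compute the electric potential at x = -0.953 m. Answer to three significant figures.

5.36×10⁴ V

The total potential is the scalar sum of each charge's contribution, V = Σ kqᵢ/rᵢ.
Distances from the field point to each charge: r₁ = 1.30 m, r₂ = 2.29 m.
V = k[(9.10×10⁻⁶)/(1.30) + (-2.37×10⁻⁶)/(2.29)] = 5.36×10⁴ V.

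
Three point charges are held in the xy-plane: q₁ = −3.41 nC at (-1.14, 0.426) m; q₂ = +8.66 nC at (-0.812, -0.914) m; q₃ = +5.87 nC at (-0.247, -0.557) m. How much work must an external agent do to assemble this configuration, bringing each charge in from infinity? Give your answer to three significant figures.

The assembly work is the sum of pairwise potential energies, U = Σ_{i<j} kqᵢqⱼ/rᵢⱼ.
Pair separations: r₁₂ = 1.38 m, r₁₃ = 1.33 m, r₂₃ = 0.668 m.
U = (-1.92×10⁻⁷) + (-1.35×10⁻⁷) + (6.84×10⁻⁷) = 3.56×10⁻⁷ J.

3.56×10⁻⁷ J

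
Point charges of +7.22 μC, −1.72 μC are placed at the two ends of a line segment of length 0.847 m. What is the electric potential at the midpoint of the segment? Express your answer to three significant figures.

1.17×10⁵ V

Electric potential is a scalar, so the contributions from each charge add algebraically: V = Σ kqᵢ/rᵢ.
Each charge is 0.423 m from the midpoint.
V = k[(7.22×10⁻⁶)/(0.423) + (-1.72×10⁻⁶)/(0.423)] = 1.17×10⁵ V.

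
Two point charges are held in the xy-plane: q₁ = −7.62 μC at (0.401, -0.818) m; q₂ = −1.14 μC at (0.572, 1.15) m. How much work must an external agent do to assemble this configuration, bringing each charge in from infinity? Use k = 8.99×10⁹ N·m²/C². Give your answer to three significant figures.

The assembly work is the sum of pairwise potential energies, U = Σ_{i<j} kqᵢqⱼ/rᵢⱼ.
Pair separations: r₁₂ = 1.98 m.
U = (0.0395) = 0.0395 J.

0.0395 J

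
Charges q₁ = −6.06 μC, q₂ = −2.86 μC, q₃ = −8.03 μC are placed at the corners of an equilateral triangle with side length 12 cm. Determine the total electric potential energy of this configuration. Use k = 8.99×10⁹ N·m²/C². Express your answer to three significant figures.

6.66 J

The assembly work is the sum of pairwise potential energies, U = Σ_{i<j} kqᵢqⱼ/rᵢⱼ.
All three pair separations equal the side length, 0.120 m.
U = (1.30) + (3.65) + (1.72) = 6.66 J.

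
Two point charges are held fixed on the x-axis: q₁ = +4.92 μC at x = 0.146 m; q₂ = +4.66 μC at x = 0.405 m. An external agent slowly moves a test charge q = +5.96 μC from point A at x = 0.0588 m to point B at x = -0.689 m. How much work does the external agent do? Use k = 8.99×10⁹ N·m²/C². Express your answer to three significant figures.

-3.20 J

For quasistatic motion the external work equals the change in potential energy: W_ext = qΔV = q(V_B − V_A).
At A: distances to the source charges are 0.0872 m, 0.346 m; V_A = Σ kqᵢ/rᵢ = 6.28×10⁵ V.
At B: distances to the source charges are 0.835 m, 1.09 m; V_B = Σ kqᵢ/rᵢ = 9.13×10⁴ V.
ΔV = V_B − V_A = -5.37×10⁵ V.
W_ext = qΔV = (5.96×10⁻⁶ C)(-5.37×10⁵ V) = -3.20 J.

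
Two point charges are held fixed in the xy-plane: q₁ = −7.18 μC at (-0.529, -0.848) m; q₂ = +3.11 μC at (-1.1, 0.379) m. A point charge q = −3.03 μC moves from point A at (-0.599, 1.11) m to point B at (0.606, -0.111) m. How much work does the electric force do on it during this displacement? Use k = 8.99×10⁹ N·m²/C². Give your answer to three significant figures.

The work done by the electric force is W_field = −ΔU = −q(V_B − V_A) = q(V_A − V_B).
At A: distances to the source charges are 1.96 m, 0.886 m; V_A = Σ kqᵢ/rᵢ = -1400 V.
At B: distances to the source charges are 1.35 m, 1.77 m; V_B = Σ kqᵢ/rᵢ = -3.19×10⁴ V.
ΔV = V_B − V_A = -3.05×10⁴ V.
W_field = −qΔV = −(-3.03×10⁻⁶ C)(-3.05×10⁴ V) = -0.0926 J.

-0.0926 J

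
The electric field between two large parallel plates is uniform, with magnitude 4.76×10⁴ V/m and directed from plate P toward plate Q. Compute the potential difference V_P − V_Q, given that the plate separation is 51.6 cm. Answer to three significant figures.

In a uniform field, potential decreases in the direction of E: ΔV = −E·d for a displacement d parallel to E.
Going from Q to P is a displacement of 51.6 cm opposite to the field, so V_P − V_Q = +Ed = 2.46×10⁴ V.

2.46×10⁴ V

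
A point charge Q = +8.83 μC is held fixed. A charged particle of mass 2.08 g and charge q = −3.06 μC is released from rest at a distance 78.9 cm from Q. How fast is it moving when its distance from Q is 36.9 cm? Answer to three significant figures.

Only the electrostatic force acts, so mechanical energy is conserved: ½mv² = U₁ − U₂ = kQq(1/r₁ − 1/r₂).
U₁ − U₂ = (8.99×10⁹ N·m²/C²)(8.83×10⁻⁶ C)(-3.06×10⁻⁶ C)(1/0.789 − 1/0.369) = 0.350 J.
v = √(2·0.350/2.08×10⁻³) = 18.4 m/s.

18.4 m/s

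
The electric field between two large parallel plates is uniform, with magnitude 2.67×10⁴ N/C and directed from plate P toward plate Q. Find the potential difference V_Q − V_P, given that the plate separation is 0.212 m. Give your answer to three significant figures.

-5660 V

In a uniform field, potential decreases in the direction of E: ΔV = −E·d for a displacement d parallel to E.
Going from P to Q is a displacement of 0.212 m along the field, so V_Q − V_P = −Ed = -5660 V.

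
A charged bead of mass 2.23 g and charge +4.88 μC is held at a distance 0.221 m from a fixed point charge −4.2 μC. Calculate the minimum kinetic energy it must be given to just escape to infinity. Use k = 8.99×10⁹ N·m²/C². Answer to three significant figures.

To just escape, total mechanical energy must reach zero at infinity: ½mv²_min + U = 0, so ½mv²_min = −U = |kQq|/r.
|U| = |kQq|/r = (8.99×10⁹ N·m²/C²)(4.20×10⁻⁶)(4.88×10⁻⁶)/(0.221) = 0.834 J.

0.834 J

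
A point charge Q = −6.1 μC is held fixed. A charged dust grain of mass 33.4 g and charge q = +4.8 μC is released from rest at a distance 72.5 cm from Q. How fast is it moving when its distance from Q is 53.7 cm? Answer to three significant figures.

2.76 m/s

Only the electrostatic force acts, so mechanical energy is conserved: ½mv² = U₁ − U₂ = kQq(1/r₁ − 1/r₂).
U₁ − U₂ = (8.99×10⁹ N·m²/C²)(-6.10×10⁻⁶ C)(4.80×10⁻⁶ C)(1/0.725 − 1/0.537) = 0.127 J.
v = √(2·0.127/0.0334) = 2.76 m/s.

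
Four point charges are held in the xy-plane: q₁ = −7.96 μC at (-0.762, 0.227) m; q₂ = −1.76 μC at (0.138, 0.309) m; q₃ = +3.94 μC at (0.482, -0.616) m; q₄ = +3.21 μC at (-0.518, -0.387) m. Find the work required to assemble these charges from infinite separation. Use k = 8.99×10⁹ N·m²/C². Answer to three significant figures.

The assembly work is the sum of pairwise potential energies, U = Σ_{i<j} kqᵢqⱼ/rᵢⱼ.
Pair separations: r₁₂ = 0.904 m, r₁₃ = 1.50 m, r₁₄ = 0.661 m, r₂₃ = 0.987 m, r₂₄ = 0.956 m, r₃₄ = 1.03 m.
Summing all 6 pair terms gives U = -0.401 J.

-0.401 J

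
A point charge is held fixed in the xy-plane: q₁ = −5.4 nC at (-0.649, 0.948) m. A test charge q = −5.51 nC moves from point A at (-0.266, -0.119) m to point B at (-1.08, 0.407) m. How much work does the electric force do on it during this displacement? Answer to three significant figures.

-1.51×10⁻⁷ J

The work done by the electric force is W_field = −ΔU = −q(V_B − V_A) = q(V_A − V_B).
At A: distance to the source charge is 1.13 m; V_A = kq₁/r = -42.8 V.
At B: distance to the source charge is 0.692 m; V_B = kq₁/r = -70.2 V.
ΔV = V_B − V_A = -27.4 V.
W_field = −qΔV = −(-5.51×10⁻⁹ C)(-27.4 V) = -1.51×10⁻⁷ J.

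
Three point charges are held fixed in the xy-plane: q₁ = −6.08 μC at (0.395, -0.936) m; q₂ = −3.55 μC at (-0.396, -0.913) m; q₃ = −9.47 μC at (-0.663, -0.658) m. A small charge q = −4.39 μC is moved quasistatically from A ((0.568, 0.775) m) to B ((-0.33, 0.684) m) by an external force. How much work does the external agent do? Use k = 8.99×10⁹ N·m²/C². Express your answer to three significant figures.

For quasistatic motion the external work equals the change in potential energy: W_ext = qΔV = q(V_B − V_A).
At A: distances to the source charges are 1.72 m, 1.94 m, 1.89 m; V_A = Σ kqᵢ/rᵢ = -9.33×10⁴ V.
At B: distances to the source charges are 1.77 m, 1.60 m, 1.38 m; V_B = Σ kqᵢ/rᵢ = -1.12×10⁵ V.
ΔV = V_B − V_A = -1.91×10⁴ V.
W_ext = qΔV = (-4.39×10⁻⁶ C)(-1.91×10⁴ V) = 0.0837 J.

0.0837 J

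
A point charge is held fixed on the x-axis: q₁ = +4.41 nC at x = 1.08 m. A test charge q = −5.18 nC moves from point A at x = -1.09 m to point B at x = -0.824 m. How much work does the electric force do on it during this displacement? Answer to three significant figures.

The work done by the electric force is W_field = −ΔU = −q(V_B − V_A) = q(V_A − V_B).
At A: distance to the source charge is 2.17 m; V_A = kq₁/r = 18.3 V.
At B: distance to the source charge is 1.90 m; V_B = kq₁/r = 20.8 V.
ΔV = V_B − V_A = 2.55 V.
W_field = −qΔV = −(-5.18×10⁻⁹ C)(2.55 V) = 1.32×10⁻⁸ J.

1.32×10⁻⁸ J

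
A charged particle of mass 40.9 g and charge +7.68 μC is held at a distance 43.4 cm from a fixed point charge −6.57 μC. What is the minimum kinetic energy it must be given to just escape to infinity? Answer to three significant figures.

To just escape, total mechanical energy must reach zero at infinity: ½mv²_min + U = 0, so ½mv²_min = −U = |kQq|/r.
|U| = |kQq|/r = (8.99×10⁹ N·m²/C²)(6.57×10⁻⁶)(7.68×10⁻⁶)/(0.434) = 1.05 J.

1.05 J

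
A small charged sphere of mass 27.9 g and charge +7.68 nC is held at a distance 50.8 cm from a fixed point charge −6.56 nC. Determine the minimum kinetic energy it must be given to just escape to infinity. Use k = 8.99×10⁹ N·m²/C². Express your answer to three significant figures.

8.92×10⁻⁷ J

To just escape, total mechanical energy must reach zero at infinity: ½mv²_min + U = 0, so ½mv²_min = −U = |kQq|/r.
|U| = |kQq|/r = (8.99×10⁹ N·m²/C²)(6.56×10⁻⁹)(7.68×10⁻⁹)/(0.508) = 8.92×10⁻⁷ J.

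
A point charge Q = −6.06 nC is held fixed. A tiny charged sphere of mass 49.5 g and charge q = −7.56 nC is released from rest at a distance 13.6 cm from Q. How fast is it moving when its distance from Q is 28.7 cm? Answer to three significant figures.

8.02×10⁻³ m/s

Only the electrostatic force acts, so mechanical energy is conserved: ½mv² = U₁ − U₂ = kQq(1/r₁ − 1/r₂).
U₁ − U₂ = (8.99×10⁹ N·m²/C²)(-6.06×10⁻⁹ C)(-7.56×10⁻⁹ C)(1/0.136 − 1/0.287) = 1.59×10⁻⁶ J.
v = √(2·1.59×10⁻⁶/0.0495) = 8.02×10⁻³ m/s.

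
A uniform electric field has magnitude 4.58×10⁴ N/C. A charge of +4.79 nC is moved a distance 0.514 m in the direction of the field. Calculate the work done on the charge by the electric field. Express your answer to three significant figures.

1.13×10⁻⁴ J

The potential change for a displacement 0.514 m in the direction of the field is ΔV = −Ed = -2.35×10⁴ V.
W_field = −qΔV = 1.13×10⁻⁴ J.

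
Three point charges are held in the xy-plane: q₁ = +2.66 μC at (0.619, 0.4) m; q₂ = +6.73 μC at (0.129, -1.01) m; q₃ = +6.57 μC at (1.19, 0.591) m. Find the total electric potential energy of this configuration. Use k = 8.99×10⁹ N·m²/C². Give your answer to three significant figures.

The assembly work is the sum of pairwise potential energies, U = Σ_{i<j} kqᵢqⱼ/rᵢⱼ.
Pair separations: r₁₂ = 1.49 m, r₁₃ = 0.602 m, r₂₃ = 1.92 m.
U = (0.108) + (0.261) + (0.207) = 0.576 J.

0.576 J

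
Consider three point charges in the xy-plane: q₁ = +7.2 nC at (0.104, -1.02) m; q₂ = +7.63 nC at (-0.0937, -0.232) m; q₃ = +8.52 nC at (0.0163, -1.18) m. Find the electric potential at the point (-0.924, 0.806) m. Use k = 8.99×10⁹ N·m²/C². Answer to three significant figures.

Electric potential is a scalar, so the contributions from each charge add algebraically: V = Σ kqᵢ/rᵢ.
Distances from the field point to each charge: r₁ = 2.10 m, r₂ = 1.33 m, r₃ = 2.20 m.
V = k[(7.20×10⁻⁹)/(2.10) + (7.63×10⁻⁹)/(1.33) + (8.52×10⁻⁹)/(2.20)] = 117 V.

117 V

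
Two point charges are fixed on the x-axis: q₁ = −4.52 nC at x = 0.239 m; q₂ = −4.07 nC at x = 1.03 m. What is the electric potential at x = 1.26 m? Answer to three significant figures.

-199 V

Electric potential is a scalar, so the contributions from each charge add algebraically: V = Σ kqᵢ/rᵢ.
Distances from the field point to each charge: r₁ = 1.02 m, r₂ = 0.230 m.
V = k[(-4.52×10⁻⁹)/(1.02) + (-4.07×10⁻⁹)/(0.230)] = -199 V.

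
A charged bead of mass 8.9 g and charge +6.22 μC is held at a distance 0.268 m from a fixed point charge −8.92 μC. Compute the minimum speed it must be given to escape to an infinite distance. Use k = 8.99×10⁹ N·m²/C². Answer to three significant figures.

20.5 m/s

To just escape, total mechanical energy must reach zero at infinity: ½mv²_min + U = 0, so ½mv²_min = −U = |kQq|/r.
|U| = |kQq|/r = (8.99×10⁹ N·m²/C²)(8.92×10⁻⁶)(6.22×10⁻⁶)/(0.268) = 1.86 J.
v_min = √(2|U|/m) = √(2·1.86/8.90×10⁻³) = 20.5 m/s.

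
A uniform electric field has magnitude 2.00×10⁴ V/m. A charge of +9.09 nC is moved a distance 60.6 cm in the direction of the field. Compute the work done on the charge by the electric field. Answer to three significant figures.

1.10×10⁻⁴ J

The potential change for a displacement 60.6 cm in the direction of the field is ΔV = −Ed = -1.21×10⁴ V.
W_field = −qΔV = 1.10×10⁻⁴ J.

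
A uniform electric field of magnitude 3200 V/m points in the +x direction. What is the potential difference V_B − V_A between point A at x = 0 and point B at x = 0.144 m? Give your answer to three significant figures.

In a uniform field, potential decreases in the direction of E: V_B − V_A = −E·Δx.
V_B − V_A = −(3200 V/m)(0.144 m) = -461 V.

-461 V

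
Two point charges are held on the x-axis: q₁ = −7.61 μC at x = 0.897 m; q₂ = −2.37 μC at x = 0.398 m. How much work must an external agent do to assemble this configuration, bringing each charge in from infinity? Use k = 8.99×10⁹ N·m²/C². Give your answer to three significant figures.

The assembly work is the sum of pairwise potential energies, U = Σ_{i<j} kqᵢqⱼ/rᵢⱼ.
Pair separations: r₁₂ = 0.499 m.
U = (0.325) = 0.325 J.

0.325 J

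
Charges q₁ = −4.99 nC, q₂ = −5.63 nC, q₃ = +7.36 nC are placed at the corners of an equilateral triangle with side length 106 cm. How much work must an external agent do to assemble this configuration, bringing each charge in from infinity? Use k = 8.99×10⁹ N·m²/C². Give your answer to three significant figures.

-4.25×10⁻⁷ J

The work to assemble the configuration equals its total potential energy, U = Σ kqᵢqⱼ/rᵢⱼ over all pairs.
All three pair separations equal the side length, 1.06 m.
U = (2.38×10⁻⁷) + (-3.11×10⁻⁷) + (-3.51×10⁻⁷) = -4.25×10⁻⁷ J.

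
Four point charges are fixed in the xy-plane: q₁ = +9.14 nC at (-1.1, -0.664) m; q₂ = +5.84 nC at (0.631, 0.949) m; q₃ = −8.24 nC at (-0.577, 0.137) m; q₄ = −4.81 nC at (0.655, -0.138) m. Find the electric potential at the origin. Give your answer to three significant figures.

The total potential is the scalar sum of each charge's contribution, V = Σ kqᵢ/rᵢ.
Distances from the field point to each charge: r₁ = 1.28 m, r₂ = 1.14 m, r₃ = 0.593 m, r₄ = 0.669 m.
V = k[(9.14×10⁻⁹)/(1.28) + (5.84×10⁻⁹)/(1.14) + (-8.24×10⁻⁹)/(0.593) + (-4.81×10⁻⁹)/(0.669)] = -79.5 V.

-79.5 V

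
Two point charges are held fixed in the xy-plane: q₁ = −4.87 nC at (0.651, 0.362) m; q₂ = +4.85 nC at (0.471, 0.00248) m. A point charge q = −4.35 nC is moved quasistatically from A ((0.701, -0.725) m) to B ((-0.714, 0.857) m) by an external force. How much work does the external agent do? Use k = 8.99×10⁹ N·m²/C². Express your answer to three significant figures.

For quasistatic motion the external work equals the change in potential energy: W_ext = qΔV = q(V_B − V_A).
At A: distances to the source charges are 1.09 m, 0.763 m; V_A = Σ kqᵢ/rᵢ = 16.9 V.
At B: distances to the source charges are 1.45 m, 1.46 m; V_B = Σ kqᵢ/rᵢ = -0.309 V.
ΔV = V_B − V_A = -17.2 V.
W_ext = qΔV = (-4.35×10⁻⁹ C)(-17.2 V) = 7.49×10⁻⁸ J.

7.49×10⁻⁸ J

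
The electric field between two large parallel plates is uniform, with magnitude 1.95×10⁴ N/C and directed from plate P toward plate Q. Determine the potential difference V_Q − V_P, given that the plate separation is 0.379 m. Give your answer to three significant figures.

-7390 V

In a uniform field, potential decreases in the direction of E: ΔV = −E·d for a displacement d parallel to E.
Going from P to Q is a displacement of 0.379 m along the field, so V_Q − V_P = −Ed = -7390 V.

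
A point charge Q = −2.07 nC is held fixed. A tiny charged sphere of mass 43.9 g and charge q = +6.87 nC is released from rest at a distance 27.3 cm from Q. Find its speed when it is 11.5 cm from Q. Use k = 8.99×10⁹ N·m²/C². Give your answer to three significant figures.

5.41×10⁻³ m/s

Only the electrostatic force acts, so mechanical energy is conserved: ½mv² = U₁ − U₂ = kQq(1/r₁ − 1/r₂).
U₁ − U₂ = (8.99×10⁹ N·m²/C²)(-2.07×10⁻⁹ C)(6.87×10⁻⁹ C)(1/0.273 − 1/0.115) = 6.43×10⁻⁷ J.
v = √(2·6.43×10⁻⁷/0.0439) = 5.41×10⁻³ m/s.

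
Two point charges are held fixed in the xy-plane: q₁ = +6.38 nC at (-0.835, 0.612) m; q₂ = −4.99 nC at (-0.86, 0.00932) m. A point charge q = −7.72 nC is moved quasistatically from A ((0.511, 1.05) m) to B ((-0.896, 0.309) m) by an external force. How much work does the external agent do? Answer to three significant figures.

-1.74×10⁻⁷ J

For quasistatic motion the external work equals the change in potential energy: W_ext = qΔV = q(V_B − V_A).
At A: distances to the source charges are 1.42 m, 1.72 m; V_A = Σ kqᵢ/rᵢ = 14.5 V.
At B: distances to the source charges are 0.309 m, 0.302 m; V_B = Σ kqᵢ/rᵢ = 36.9 V.
ΔV = V_B − V_A = 22.5 V.
W_ext = qΔV = (-7.72×10⁻⁹ C)(22.5 V) = -1.74×10⁻⁷ J.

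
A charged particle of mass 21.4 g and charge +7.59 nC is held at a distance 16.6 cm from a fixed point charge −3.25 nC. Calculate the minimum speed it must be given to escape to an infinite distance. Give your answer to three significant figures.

To just escape, total mechanical energy must reach zero at infinity: ½mv²_min + U = 0, so ½mv²_min = −U = |kQq|/r.
|U| = |kQq|/r = (8.99×10⁹ N·m²/C²)(3.25×10⁻⁹)(7.59×10⁻⁹)/(0.166) = 1.34×10⁻⁶ J.
v_min = √(2|U|/m) = √(2·1.34×10⁻⁶/0.0214) = 0.0112 m/s.

0.0112 m/s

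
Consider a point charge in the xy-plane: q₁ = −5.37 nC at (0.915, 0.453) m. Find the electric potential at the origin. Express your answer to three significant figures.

The total potential is the scalar sum of each charge's contribution, V = Σ kqᵢ/rᵢ.
Distances from the field point to each charge: r₁ = 1.02 m.
V = k[(-5.37×10⁻⁹)/(1.02)] = -47.3 V.

-47.3 V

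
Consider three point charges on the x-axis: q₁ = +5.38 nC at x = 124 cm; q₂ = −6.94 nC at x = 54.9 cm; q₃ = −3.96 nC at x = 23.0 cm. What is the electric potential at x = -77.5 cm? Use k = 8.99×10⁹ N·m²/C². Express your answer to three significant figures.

Electric potential is a scalar, so the contributions from each charge add algebraically: V = Σ kqᵢ/rᵢ.
Distances from the field point to each charge: r₁ = 2.02 m, r₂ = 1.32 m, r₃ = 1.01 m.
V = k[(5.38×10⁻⁹)/(2.02) + (-6.94×10⁻⁹)/(1.32) + (-3.96×10⁻⁹)/(1.01)] = -58.5 V.

-58.5 V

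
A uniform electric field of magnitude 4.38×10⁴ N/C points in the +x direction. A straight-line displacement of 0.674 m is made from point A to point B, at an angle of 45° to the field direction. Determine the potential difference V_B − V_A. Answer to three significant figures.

-2.09×10⁴ V

Only the component of displacement along E changes the potential: ΔV = −E·d·cosθ.
ΔV = −(4.38×10⁴ V/m)(0.674 m)cos45° = -2.09×10⁴ V.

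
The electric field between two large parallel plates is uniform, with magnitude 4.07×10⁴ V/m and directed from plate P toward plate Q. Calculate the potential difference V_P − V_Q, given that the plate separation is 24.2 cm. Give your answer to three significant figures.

In a uniform field, potential decreases in the direction of E: ΔV = −E·d for a displacement d parallel to E.
Going from Q to P is a displacement of 24.2 cm opposite to the field, so V_P − V_Q = +Ed = 9850 V.

9850 V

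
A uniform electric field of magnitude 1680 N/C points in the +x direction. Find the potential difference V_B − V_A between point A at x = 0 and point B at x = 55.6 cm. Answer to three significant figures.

In a uniform field, potential decreases in the direction of E: V_B − V_A = −E·Δx.
V_B − V_A = −(1680 V/m)(0.556 m) = -934 V.

-934 V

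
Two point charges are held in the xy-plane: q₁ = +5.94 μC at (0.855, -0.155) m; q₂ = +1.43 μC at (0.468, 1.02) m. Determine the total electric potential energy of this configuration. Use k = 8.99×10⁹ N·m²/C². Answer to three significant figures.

0.0617 J

The work to assemble the configuration equals its total potential energy, U = Σ kqᵢqⱼ/rᵢⱼ over all pairs.
Pair separations: r₁₂ = 1.24 m.
U = (0.0617) = 0.0617 J.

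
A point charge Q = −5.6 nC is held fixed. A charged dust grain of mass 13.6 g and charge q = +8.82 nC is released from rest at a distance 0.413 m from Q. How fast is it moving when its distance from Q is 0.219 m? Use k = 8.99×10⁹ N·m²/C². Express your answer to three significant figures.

0.0118 m/s

Only the electrostatic force acts, so mechanical energy is conserved: ½mv² = U₁ − U₂ = kQq(1/r₁ − 1/r₂).
U₁ − U₂ = (8.99×10⁹ N·m²/C²)(-5.60×10⁻⁹ C)(8.82×10⁻⁹ C)(1/0.413 − 1/0.219) = 9.52×10⁻⁷ J.
v = √(2·9.52×10⁻⁷/0.0136) = 0.0118 m/s.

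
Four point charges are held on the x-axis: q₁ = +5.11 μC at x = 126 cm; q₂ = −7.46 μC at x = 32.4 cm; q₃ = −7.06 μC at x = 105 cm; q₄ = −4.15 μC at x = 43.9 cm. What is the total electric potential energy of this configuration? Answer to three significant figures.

The assembly work is the sum of pairwise potential energies, U = Σ_{i<j} kqᵢqⱼ/rᵢⱼ.
Pair separations: r₁₂ = 0.936 m, r₁₃ = 0.210 m, r₁₄ = 0.821 m, r₂₃ = 0.726 m, r₂₄ = 0.115 m, r₃₄ = 0.611 m.
Summing all 6 pair terms gives U = 1.36 J.

1.36 J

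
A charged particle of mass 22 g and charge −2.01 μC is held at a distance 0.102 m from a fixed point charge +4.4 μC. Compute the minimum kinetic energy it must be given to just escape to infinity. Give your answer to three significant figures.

To just escape, total mechanical energy must reach zero at infinity: ½mv²_min + U = 0, so ½mv²_min = −U = |kQq|/r.
|U| = |kQq|/r = (8.99×10⁹ N·m²/C²)(4.40×10⁻⁶)(2.01×10⁻⁶)/(0.102) = 0.779 J.

0.779 J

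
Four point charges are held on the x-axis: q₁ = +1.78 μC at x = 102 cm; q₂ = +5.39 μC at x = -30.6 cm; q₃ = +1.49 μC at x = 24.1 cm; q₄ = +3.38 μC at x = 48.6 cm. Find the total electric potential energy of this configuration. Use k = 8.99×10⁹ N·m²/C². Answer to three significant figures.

The work to assemble the configuration equals its total potential energy, U = Σ kqᵢqⱼ/rᵢⱼ over all pairs.
Pair separations: r₁₂ = 1.33 m, r₁₃ = 0.779 m, r₁₄ = 0.534 m, r₂₃ = 0.547 m, r₂₄ = 0.792 m, r₃₄ = 0.245 m.
Summing all 6 pair terms gives U = 0.721 J.

0.721 J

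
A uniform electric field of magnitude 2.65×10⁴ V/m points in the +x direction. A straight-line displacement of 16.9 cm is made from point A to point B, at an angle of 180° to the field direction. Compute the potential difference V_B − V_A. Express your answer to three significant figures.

Only the component of displacement along E changes the potential: ΔV = −E·d·cosθ.
ΔV = −(2.65×10⁴ V/m)(0.169 m)cos180° = 4480 V.

4480 V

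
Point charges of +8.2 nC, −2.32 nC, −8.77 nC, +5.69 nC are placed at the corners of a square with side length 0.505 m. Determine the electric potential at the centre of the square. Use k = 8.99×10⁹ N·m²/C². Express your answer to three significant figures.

Electric potential is a scalar, so the contributions from each charge add algebraically: V = Σ kqᵢ/rᵢ.
The distance from each corner to the centre is a√2/2 = 0.357 m.
V = k[(8.20×10⁻⁹)/(0.357) + (-2.32×10⁻⁹)/(0.357) + (-8.77×10⁻⁹)/(0.357) + (5.69×10⁻⁹)/(0.357)] = 70.5 V.

70.5 V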